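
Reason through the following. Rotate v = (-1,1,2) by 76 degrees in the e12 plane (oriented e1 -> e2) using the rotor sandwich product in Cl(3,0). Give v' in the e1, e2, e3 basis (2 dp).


Rotor R = cos(38deg) - sin(38deg)*e12
Rotation angle theta = 2 * 38 = 76 degrees in the e12 plane (e1 -> e2).
The component perpendicular to the plane (e3) is invariant: v'_3 = v3 = 2.00
cos(76deg) = 0.2419, sin(76deg) = 0.9703
v'_1 = v1*cos(theta) - v2*sin(theta) = -1*0.2419 - 1*0.9703 = -1.21
v'_2 = v1*sin(theta) + v2*cos(theta) = -1*0.9703 + 1*0.2419 = -0.73
v' = -1.21*e1 - 0.73*e2 + 2.00*e3


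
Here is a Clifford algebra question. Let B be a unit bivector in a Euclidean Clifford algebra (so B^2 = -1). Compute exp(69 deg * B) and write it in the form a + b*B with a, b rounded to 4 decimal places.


For a unit bivector B with B^2 = -1, the exponential series gives
e^(theta*B) = cos(theta) + sin(theta)*B (the GA analogue of Euler's formula).
theta = 69 degrees = 1.204277 rad
cos(69 deg) = 0.3584
sin(69 deg) = 0.9336
exp(theta*B) = 0.3584 + 0.9336*B


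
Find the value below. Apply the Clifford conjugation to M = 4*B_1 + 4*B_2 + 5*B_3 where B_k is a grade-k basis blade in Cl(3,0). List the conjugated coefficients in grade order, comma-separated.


Clifford conjugate sign for grade k: (-1)^(k(k+1)/2)
Grade 1: (-1)^(1*2/2) = (-1)^1 = -1, coeff 4 -> -4
Grade 2: (-1)^(2*3/2) = (-1)^3 = -1, coeff 4 -> -4
Grade 3: (-1)^(3*4/2) = (-1)^6 = 1, coeff 5 -> 5
Conjugated coefficients: -4, -4, 5


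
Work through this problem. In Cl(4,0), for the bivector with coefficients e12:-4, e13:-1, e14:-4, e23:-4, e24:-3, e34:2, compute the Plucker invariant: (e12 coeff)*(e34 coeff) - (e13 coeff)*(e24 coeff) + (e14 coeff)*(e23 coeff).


Plucker relation: af - be + cd
a*f = (-4)*2 = -8
b*e = (-1)*(-3) = 3
c*d = (-4)*(-4) = 16
af - be + cd = -8 - 3 + 16
= 5


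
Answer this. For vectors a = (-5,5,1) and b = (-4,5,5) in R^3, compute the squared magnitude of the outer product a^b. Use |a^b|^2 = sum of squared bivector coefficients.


a wedge b = (a1*b2 - a2*b1)*e12 + (a1*b3 - a3*b1)*e13 + (a2*b3 - a3*b2)*e23
e12 coeff: (-5)*5 - 5*(-4) = -25 - (-20) = -5
e13 coeff: (-5)*5 - 1*(-4) = -25 - (-4) = -21
e23 coeff: 5*5 - 1*5 = 25 - 5 = 20
|a wedge b|^2 = (-5)^2 + (-21)^2 + 20^2
= 25 + 441 + 400
= 866


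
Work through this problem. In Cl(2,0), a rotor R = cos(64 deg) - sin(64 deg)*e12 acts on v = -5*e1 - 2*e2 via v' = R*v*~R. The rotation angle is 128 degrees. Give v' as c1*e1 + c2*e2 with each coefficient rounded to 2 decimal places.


Rotor R = cos(64deg) - sin(64deg)*e12
Rotation angle theta = 2 * 64 = 128 degrees
v' = R*v*~R rotates v by theta.
cos(128deg) = -0.6157, sin(128deg) = 0.7880
v'_1 = -5*cos(128deg) - (-2)*sin(128deg)
= -5*(-0.6157) - (-2)*0.7880
= 4.65
v'_2 = -5*sin(128deg) + (-2)*cos(128deg)
= -5*0.7880 + (-2)*(-0.6157)
= -2.71
v' = 4.65*e1 - 2.71*e2


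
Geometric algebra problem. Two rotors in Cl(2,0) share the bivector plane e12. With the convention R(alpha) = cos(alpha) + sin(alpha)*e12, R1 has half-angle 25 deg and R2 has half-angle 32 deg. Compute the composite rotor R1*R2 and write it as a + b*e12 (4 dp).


Same-plane rotors commute and their half-angles add:
R1*R2 = cos(a1 + a2) + sin(a1 + a2)*e12.
a1 + a2 = 25 + 32 = 57 deg
cos(57 deg) = 0.5446
sin(57 deg) = 0.8387
R1*R2 = 0.5446 + 0.8387*e12


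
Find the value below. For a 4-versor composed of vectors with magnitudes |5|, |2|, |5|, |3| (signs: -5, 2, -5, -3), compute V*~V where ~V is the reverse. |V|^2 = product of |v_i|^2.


Each vector v_i has |v_i|^2 = s_i^2
Squared scales: (-5)^2 = 25, 2^2 = 4, (-5)^2 = 25, (-3)^2 = 9
|V|^2 = 25 * 4 * 25 * 9
= 22500


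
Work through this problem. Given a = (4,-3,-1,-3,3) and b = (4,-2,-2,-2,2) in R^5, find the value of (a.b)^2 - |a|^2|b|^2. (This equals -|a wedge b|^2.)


a . b = 4*4 + (-3)*(-2) + (-1)*(-2) + (-3)*(-2) + 3*2
= 16 + 6 + 2 + 6 + 6 = 36
|a|^2 = 4^2 + (-3)^2 + (-1)^2 + (-3)^2 + 3^2 = 44
|b|^2 = 4^2 + (-2)^2 + (-2)^2 + (-2)^2 + 2^2 = 32
(a.b)^2 = 36^2 = 1296
|a|^2 * |b|^2 = 44 * 32 = 1408
Result = 1296 - 1408 = -112


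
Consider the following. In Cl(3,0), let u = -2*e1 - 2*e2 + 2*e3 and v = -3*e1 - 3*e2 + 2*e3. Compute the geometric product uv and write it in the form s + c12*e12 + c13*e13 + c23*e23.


In Cl(3,0): e_i^2 = 1, e_ie_j = -e_je_i for i != j.
Scalar part = u . v = (-2)*(-3) + (-2)*(-3) + 2*2
= 6 + 6 + 4 = 16
e12 coeff = (-2)*(-3) - (-2)*(-3) = 6 - 6 = 0
e13 coeff = (-2)*2 - 2*(-3) = -4 - (-6) = 2
e23 coeff = (-2)*2 - 2*(-3) = -4 - (-6) = 2
uv = 16 + 0*e12 + 2*e13 + 2*e23


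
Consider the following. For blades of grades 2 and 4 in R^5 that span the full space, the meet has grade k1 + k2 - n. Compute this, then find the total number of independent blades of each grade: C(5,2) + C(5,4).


Meet grade = grade(A) + grade(B) - n
= 2 + 4 - 5 = 1
C(5,2) = 10
C(5,4) = 5
dim_A + dim_B = 10 + 5 = 15


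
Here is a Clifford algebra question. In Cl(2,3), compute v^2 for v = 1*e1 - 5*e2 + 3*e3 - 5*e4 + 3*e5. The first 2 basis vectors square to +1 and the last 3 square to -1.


v^2 = sum of c_i^2 * e_i^2
Positive signature terms (e_i^2 = +1): 1^2 + (-5)^2 = 26
Negative signature terms (e_j^2 = -1): 3^2 + (-5)^2 + 3^2 = 43
v^2 = 26 - 43 = -17


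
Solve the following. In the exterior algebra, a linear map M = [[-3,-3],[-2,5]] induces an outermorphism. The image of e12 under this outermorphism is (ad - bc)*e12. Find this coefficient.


The outermorphism of a linear map f sends e1^e2 to f(e1)^f(e2).
f(e1) = -3*e1 - 2*e2
f(e2) = -3*e1 + 5*e2
f(e1) ^ f(e2) = (-3*e1 - 2*e2) ^ (-3*e1 + 5*e2)
= (-3)*5*e12 + (-2)*(-3)*e21
= (-15 - 6)*e12
= -21*e12
Coefficient = -21


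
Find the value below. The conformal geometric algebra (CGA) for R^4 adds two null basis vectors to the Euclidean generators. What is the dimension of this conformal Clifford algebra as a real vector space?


The conformal model of R^4 uses Cl(5,1): the 4 Euclidean generators plus two extra orthogonal generators e+ (e+^2 = +1) and e- (e-^2 = -1), from which the null vectors e0, einf are built.
Number of generators m = 4 + 2 = 6.
dim Cl(p,q) = 2^m = 2^6 = 64


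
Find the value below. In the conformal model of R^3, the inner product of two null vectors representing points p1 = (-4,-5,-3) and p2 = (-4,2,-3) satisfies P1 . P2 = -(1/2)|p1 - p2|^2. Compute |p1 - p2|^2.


p1 - p2 = (0, -7, 0)
|p1 - p2|^2 = 0^2 + (-7)^2 + 0^2
= 0 + 49 + 0
= 49


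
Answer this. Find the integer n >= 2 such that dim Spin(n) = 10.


dim Spin(n) = dim so(n) = n(n-1)/2.
Solve n(n-1)/2 = 10, i.e. n^2 - n - 20 = 0.
Discriminant = 1 + 8*10 = 81
n = (1 + sqrt(81))/2 = (1 + 9)/2 = 5


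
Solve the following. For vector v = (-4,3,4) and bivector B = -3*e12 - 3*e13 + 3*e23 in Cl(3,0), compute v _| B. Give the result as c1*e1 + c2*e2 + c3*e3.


Left contraction v _| B = <vB>_1 (grade-1 part of the geometric product vB).
Using e1_|e12 = e2, e2_|e12 = -e1, e1_|e13 = e3, e3_|e13 = -e1, e2_|e23 = e3, e3_|e23 = -e2:
e1 coeff: -v2*b12 - v3*b13 = -(3)*(-3) - (4)*(-3) = 21
e2 coeff: v1*b12 - v3*b23 = (-4)*(-3) - (4)*(3) = 0
e3 coeff: v1*b13 + v2*b23 = (-4)*(-3) + (3)*(3) = 21
v _| B = 21*e1 + 0*e2 + 21*e3


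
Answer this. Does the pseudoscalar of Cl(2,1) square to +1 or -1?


The pseudoscalar I = e1...e_n (product of all n generators) of Cl(p,q) satisfies I^2 = (-1)^(q + n(n-1)/2).
p = 2, q = 1, n = p + q = 3
n(n-1)/2 = 3 * 2 / 2 = 3
Exponent = q + n(n-1)/2 = 1 + 3 = 4
I^2 = (-1)^4 = +1


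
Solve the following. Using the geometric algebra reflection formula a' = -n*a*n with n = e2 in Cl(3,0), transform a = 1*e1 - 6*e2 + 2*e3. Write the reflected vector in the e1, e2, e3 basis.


Reflection formula: a' = -n*a*n, with n = e2 (unit vector, n^2 = 1).
For reflection through hyperplane perp to e2:
The component along e2 flips sign, others stay.
a = (1, -6, 2)
a' = (1, 6, 2)
a' = 1*e1 + 6*e2 + 2*e3


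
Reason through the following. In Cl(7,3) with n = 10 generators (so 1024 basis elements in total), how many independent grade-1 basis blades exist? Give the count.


Number of grade-k basis blades in Cl(p,q) with n = p + q is C(n, k).
n = 7 + 3 = 10
C(10, 1) = 10! / (1! * 9!)
= 3628800 / (1 * 362880)
= 10


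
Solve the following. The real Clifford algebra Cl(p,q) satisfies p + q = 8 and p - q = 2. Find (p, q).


We need p + q = 8 and p - q = 2.
Adding: 2p = 8 + 2 = 10, so p = 5.
Then q = 8 - 5 = 3.
(p, q) = (5, 3)


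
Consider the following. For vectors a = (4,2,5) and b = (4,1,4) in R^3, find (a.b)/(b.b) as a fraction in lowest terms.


Projection coefficient = (a . b) / (b . b)
a . b = 4*4 + 2*1 + 5*4
= 16 + 2 + 20 = 38
b . b = 4^2 + 1^2 + 4^2
= 16 + 1 + 16 = 33
Coefficient = 38/33
In lowest terms: 38/33


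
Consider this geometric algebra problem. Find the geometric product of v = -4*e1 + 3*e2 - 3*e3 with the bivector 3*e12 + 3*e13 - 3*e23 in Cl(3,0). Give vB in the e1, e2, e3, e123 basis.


vB has grade-1 (vector) and grade-3 (trivector) parts: vB = (v _| B) + (v ^ B).
Vector part <vB>_1:
  e1: -v2*b12 - v3*b13 = -(3)*(3) - (-3)*(3) = 0
  e2: v1*b12 - v3*b23 = (-4)*(3) - (-3)*(-3) = -21
  e3: v1*b13 + v2*b23 = (-4)*(3) + (3)*(-3) = -21
Trivector part <vB>_3:
  e123: v1*b23 - v2*b13 + v3*b12 = (-4)*(-3) - (3)*(3) + (-3)*(3) = -6
vB = 0*e1 - 21*e2 - 21*e3 - 6*e123


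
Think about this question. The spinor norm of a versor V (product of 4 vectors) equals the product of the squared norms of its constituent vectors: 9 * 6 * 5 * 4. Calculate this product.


Spinor norm N(V) = |v1|^2 * |v2|^2 * ... * |v4|^2
= 9 * 6 * 5 * 4
Running product: 9, 54, 270, 1080
N(V) = 1080


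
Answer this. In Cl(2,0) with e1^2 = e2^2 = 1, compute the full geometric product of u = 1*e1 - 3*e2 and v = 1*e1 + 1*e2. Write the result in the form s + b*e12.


Expand: (1*e1 - 3*e2)(1*e1 + 1*e2)
= 1*1*e1e1 + 1*1*e1e2 + (-3)*1*e2e1 + (-3)*1*e2e2
Using e1^2 = e2^2 = 1, e2e1 = -e1e2:
Scalar part s = 1*1 + (-3)*1 = 1 + (-3) = -2
Bivector part b = 1*1 - (-3)*1 = 1 - (-3) = 4
uv = -2 + 4*e12


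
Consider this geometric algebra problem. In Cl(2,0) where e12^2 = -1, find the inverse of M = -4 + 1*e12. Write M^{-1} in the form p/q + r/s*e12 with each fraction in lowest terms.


M = -4 + 1*e12, where e12^2 = -1.
Since M commutes with its reverse ~M = a - b*e12, M * ~M = a^2 - b^2*e12^2 = a^2 + b^2.
So M^{-1} = ~M / (a^2 + b^2) = (a - b*e12)/(a^2 + b^2).
a^2 + b^2 = 16 + 1 = 17
Scalar part = -4/17 = -4/17
Bivector coeff = -1/17 = -1/17
M^{-1} = -4/17 - 1/17*e12


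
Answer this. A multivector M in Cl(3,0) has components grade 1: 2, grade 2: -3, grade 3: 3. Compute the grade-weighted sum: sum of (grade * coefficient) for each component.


Grade-weighted sum = sum of grade_k * coefficient_k
1*2 = 2
2*(-3) = -6
3*3 = 9
Total = 2 + (-6) + 9 = 5


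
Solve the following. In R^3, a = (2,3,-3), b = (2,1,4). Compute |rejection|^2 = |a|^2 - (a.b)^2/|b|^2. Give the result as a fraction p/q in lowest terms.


|a|^2 = 2^2 + 3^2 + (-3)^2 = 22
|b|^2 = 2^2 + 1^2 + 4^2 = 21
a . b = 2*2 + 3*1 + (-3)*4 = -5
(a.b)^2 = (-5)^2 = 25
|rej|^2 = 22 - 25/21
= (462 - 25)/21
= 437/21
In lowest terms: 437/21


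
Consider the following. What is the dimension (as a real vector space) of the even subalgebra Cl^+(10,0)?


Even subalgebra dimension = 2^(n-1)
n = 10 + 0 = 10
2^(10 - 1) = 2^9 = 512
Verification: sum of C(10,k) for even k = 1 + 45 + 210 + 210 + 45 + 1 = 512
Result = 512


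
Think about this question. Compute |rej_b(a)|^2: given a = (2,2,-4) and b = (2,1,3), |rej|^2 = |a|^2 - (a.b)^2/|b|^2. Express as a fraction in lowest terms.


|a|^2 = 2^2 + 2^2 + (-4)^2 = 24
|b|^2 = 2^2 + 1^2 + 3^2 = 14
a . b = 2*2 + 2*1 + (-4)*3 = -6
(a.b)^2 = (-6)^2 = 36
|rej|^2 = 24 - 36/14
= (336 - 36)/14
= 300/14
In lowest terms: 150/7


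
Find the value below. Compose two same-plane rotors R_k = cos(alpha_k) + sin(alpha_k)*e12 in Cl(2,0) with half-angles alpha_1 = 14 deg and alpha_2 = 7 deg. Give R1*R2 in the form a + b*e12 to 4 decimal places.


Same-plane rotors commute and their half-angles add:
R1*R2 = cos(a1 + a2) + sin(a1 + a2)*e12.
a1 + a2 = 14 + 7 = 21 deg
cos(21 deg) = 0.9336
sin(21 deg) = 0.3584
R1*R2 = 0.9336 + 0.3584*e12


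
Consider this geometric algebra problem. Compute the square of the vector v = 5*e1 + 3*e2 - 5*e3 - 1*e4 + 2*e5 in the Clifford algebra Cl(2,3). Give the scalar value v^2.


v^2 = sum of c_i^2 * e_i^2
Positive signature terms (e_i^2 = +1): 5^2 + 3^2 = 34
Negative signature terms (e_j^2 = -1): (-5)^2 + (-1)^2 + 2^2 = 30
v^2 = 34 - 30 = 4


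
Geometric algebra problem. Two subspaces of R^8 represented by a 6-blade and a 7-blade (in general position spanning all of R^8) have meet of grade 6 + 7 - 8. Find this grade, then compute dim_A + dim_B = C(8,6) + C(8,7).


Meet grade = grade(A) + grade(B) - n
= 6 + 7 - 8 = 5
C(8,6) = 28
C(8,7) = 8
dim_A + dim_B = 28 + 8 = 36


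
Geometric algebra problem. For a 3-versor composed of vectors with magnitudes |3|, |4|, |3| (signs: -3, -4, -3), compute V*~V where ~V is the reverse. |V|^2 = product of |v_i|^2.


Each vector v_i has |v_i|^2 = s_i^2
Squared scales: (-3)^2 = 9, (-4)^2 = 16, (-3)^2 = 9
|V|^2 = 9 * 16 * 9
= 1296


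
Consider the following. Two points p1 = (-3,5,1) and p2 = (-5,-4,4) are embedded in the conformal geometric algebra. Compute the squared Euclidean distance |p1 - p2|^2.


p1 - p2 = (2, 9, -3)
|p1 - p2|^2 = 2^2 + 9^2 + (-3)^2
= 4 + 81 + 9
= 94


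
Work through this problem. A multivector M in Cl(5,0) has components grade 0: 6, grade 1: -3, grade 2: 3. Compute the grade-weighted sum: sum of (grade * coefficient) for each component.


Grade-weighted sum = sum of grade_k * coefficient_k
0*6 = 0
1*(-3) = -3
2*3 = 6
Total = 0 + (-3) + 6 = 3


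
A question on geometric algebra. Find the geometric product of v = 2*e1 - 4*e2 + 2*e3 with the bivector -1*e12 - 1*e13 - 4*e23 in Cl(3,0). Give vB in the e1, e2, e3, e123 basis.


vB has grade-1 (vector) and grade-3 (trivector) parts: vB = (v _| B) + (v ^ B).
Vector part <vB>_1:
  e1: -v2*b12 - v3*b13 = -(-4)*(-1) - (2)*(-1) = -2
  e2: v1*b12 - v3*b23 = (2)*(-1) - (2)*(-4) = 6
  e3: v1*b13 + v2*b23 = (2)*(-1) + (-4)*(-4) = 14
Trivector part <vB>_3:
  e123: v1*b23 - v2*b13 + v3*b12 = (2)*(-4) - (-4)*(-1) + (2)*(-1) = -14
vB = -2*e1 + 6*e2 + 14*e3 - 14*e123


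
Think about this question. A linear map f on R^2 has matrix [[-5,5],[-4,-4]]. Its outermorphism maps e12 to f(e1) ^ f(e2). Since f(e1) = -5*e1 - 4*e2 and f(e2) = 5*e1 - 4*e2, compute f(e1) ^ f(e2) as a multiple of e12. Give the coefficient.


The outermorphism of a linear map f sends e1^e2 to f(e1)^f(e2).
f(e1) = -5*e1 - 4*e2
f(e2) = 5*e1 - 4*e2
f(e1) ^ f(e2) = (-5*e1 - 4*e2) ^ (5*e1 - 4*e2)
= (-5)*(-4)*e12 + (-4)*5*e21
= (20 - (-20))*e12
= 40*e12
Coefficient = 40


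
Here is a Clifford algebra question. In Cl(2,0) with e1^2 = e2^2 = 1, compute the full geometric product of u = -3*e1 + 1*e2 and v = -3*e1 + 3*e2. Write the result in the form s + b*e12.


Expand: (-3*e1 + 1*e2)(-3*e1 + 3*e2)
= (-3)*(-3)*e1e1 + (-3)*3*e1e2 + 1*(-3)*e2e1 + 1*3*e2e2
Using e1^2 = e2^2 = 1, e2e1 = -e1e2:
Scalar part s = (-3)*(-3) + 1*3 = 9 + 3 = 12
Bivector part b = (-3)*3 - 1*(-3) = -9 - (-3) = -6
uv = 12 - 6*e12


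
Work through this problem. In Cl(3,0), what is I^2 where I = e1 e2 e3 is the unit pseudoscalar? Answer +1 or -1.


The pseudoscalar I = e1...e_n (product of all n generators) of Cl(p,q) satisfies I^2 = (-1)^(q + n(n-1)/2).
p = 3, q = 0, n = p + q = 3
n(n-1)/2 = 3 * 2 / 2 = 3
Exponent = q + n(n-1)/2 = 0 + 3 = 3
I^2 = (-1)^3 = -1


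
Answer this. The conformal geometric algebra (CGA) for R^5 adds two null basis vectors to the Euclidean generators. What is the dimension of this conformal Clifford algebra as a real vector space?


The conformal model of R^5 uses Cl(6,1): the 5 Euclidean generators plus two extra orthogonal generators e+ (e+^2 = +1) and e- (e-^2 = -1), from which the null vectors e0, einf are built.
Number of generators m = 5 + 2 = 7.
dim Cl(p,q) = 2^m = 2^7 = 128


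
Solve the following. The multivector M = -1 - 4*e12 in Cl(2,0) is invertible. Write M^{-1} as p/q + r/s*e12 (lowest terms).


M = -1 - 4*e12, where e12^2 = -1.
Since M commutes with its reverse ~M = a - b*e12, M * ~M = a^2 - b^2*e12^2 = a^2 + b^2.
So M^{-1} = ~M / (a^2 + b^2) = (a - b*e12)/(a^2 + b^2).
a^2 + b^2 = 1 + 16 = 17
Scalar part = -1/17 = -1/17
Bivector coeff = 4/17 = 4/17
M^{-1} = -1/17 + 4/17*e12


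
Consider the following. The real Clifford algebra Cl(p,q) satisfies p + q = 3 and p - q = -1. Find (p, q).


We need p + q = 3 and p - q = -1.
Adding: 2p = 3 + (-1) = 2, so p = 1.
Then q = 3 - 1 = 2.
(p, q) = (1, 2)


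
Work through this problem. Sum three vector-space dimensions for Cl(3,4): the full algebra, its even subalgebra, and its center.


n = 3 + 4 = 7
Total dim = 2^7 = 128
Even subalgebra dim = 2^6 = 64
n is odd, so center dim = 2
Sum = 128 + 64 + 2 = 194


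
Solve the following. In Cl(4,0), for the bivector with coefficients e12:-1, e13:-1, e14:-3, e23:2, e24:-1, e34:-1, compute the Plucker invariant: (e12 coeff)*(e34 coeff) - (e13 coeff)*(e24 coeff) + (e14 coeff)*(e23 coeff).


Plucker relation: af - be + cd
a*f = (-1)*(-1) = 1
b*e = (-1)*(-1) = 1
c*d = (-3)*2 = -6
af - be + cd = 1 - 1 + (-6)
= -6


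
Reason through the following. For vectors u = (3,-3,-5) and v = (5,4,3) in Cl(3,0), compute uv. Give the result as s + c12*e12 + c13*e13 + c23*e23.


In Cl(3,0): e_i^2 = 1, e_ie_j = -e_je_i for i != j.
Scalar part = u . v = 3*5 + (-3)*4 + (-5)*3
= 15 + (-12) + (-15) = -12
e12 coeff = 3*4 - (-3)*5 = 12 - (-15) = 27
e13 coeff = 3*3 - (-5)*5 = 9 - (-25) = 34
e23 coeff = (-3)*3 - (-5)*4 = -9 - (-20) = 11
uv = -12 + 27*e12 + 34*e13 + 11*e23


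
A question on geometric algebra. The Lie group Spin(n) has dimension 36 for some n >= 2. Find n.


dim Spin(n) = dim so(n) = n(n-1)/2.
Solve n(n-1)/2 = 36, i.e. n^2 - n - 72 = 0.
Discriminant = 1 + 8*36 = 289
n = (1 + sqrt(289))/2 = (1 + 17)/2 = 9


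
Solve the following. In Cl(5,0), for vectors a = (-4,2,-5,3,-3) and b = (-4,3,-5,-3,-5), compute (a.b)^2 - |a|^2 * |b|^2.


a . b = (-4)*(-4) + 2*3 + (-5)*(-5) + 3*(-3) + (-3)*(-5)
= 16 + 6 + 25 + (-9) + 15 = 53
|a|^2 = (-4)^2 + 2^2 + (-5)^2 + 3^2 + (-3)^2 = 63
|b|^2 = (-4)^2 + 3^2 + (-5)^2 + (-3)^2 + (-5)^2 = 84
(a.b)^2 = 53^2 = 2809
|a|^2 * |b|^2 = 63 * 84 = 5292
Result = 2809 - 5292 = -2483


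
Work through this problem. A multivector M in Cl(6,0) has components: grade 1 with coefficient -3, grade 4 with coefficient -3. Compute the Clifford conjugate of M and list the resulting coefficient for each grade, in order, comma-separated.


Clifford conjugate sign for grade k: (-1)^(k(k+1)/2)
Grade 1: (-1)^(1*2/2) = (-1)^1 = -1, coeff -3 -> 3
Grade 4: (-1)^(4*5/2) = (-1)^10 = 1, coeff -3 -> -3
Conjugated coefficients: 3, -3


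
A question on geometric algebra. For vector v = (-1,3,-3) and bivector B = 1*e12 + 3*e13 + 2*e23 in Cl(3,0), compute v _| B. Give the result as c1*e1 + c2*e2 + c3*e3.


Left contraction v _| B = <vB>_1 (grade-1 part of the geometric product vB).
Using e1_|e12 = e2, e2_|e12 = -e1, e1_|e13 = e3, e3_|e13 = -e1, e2_|e23 = e3, e3_|e23 = -e2:
e1 coeff: -v2*b12 - v3*b13 = -(3)*(1) - (-3)*(3) = 6
e2 coeff: v1*b12 - v3*b23 = (-1)*(1) - (-3)*(2) = 5
e3 coeff: v1*b13 + v2*b23 = (-1)*(3) + (3)*(2) = 3
v _| B = 6*e1 + 5*e2 + 3*e3


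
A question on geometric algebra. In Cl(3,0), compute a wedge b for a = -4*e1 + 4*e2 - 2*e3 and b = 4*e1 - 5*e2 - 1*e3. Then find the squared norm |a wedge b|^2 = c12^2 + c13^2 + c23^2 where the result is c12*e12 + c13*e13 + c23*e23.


a wedge b = (a1*b2 - a2*b1)*e12 + (a1*b3 - a3*b1)*e13 + (a2*b3 - a3*b2)*e23
e12 coeff: (-4)*(-5) - 4*4 = 20 - 16 = 4
e13 coeff: (-4)*(-1) - (-2)*4 = 4 - (-8) = 12
e23 coeff: 4*(-1) - (-2)*(-5) = -4 - 10 = -14
|a wedge b|^2 = 4^2 + 12^2 + (-14)^2
= 16 + 144 + 196
= 356


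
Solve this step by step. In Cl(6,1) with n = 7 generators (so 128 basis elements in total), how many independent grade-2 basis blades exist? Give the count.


Number of grade-k basis blades in Cl(p,q) with n = p + q is C(n, k).
n = 6 + 1 = 7
C(7, 2) = 7! / (2! * 5!)
= 5040 / (2 * 120)
= 21


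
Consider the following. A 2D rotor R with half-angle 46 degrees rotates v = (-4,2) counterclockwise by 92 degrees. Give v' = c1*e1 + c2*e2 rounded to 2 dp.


Rotor R = cos(46deg) - sin(46deg)*e12
Rotation angle theta = 2 * 46 = 92 degrees
v' = R*v*~R rotates v by theta.
cos(92deg) = -0.0349, sin(92deg) = 0.9994
v'_1 = -4*cos(92deg) - 2*sin(92deg)
= -4*(-0.0349) - 2*0.9994
= -1.86
v'_2 = -4*sin(92deg) + 2*cos(92deg)
= -4*0.9994 + 2*(-0.0349)
= -4.07
v' = -1.86*e1 - 4.07*e2


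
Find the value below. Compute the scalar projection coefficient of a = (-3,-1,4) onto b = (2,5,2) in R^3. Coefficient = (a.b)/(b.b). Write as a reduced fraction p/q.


Projection coefficient = (a . b) / (b . b)
a . b = (-3)*2 + (-1)*5 + 4*2
= -6 + (-5) + 8 = -3
b . b = 2^2 + 5^2 + 2^2
= 4 + 25 + 4 = 33
Coefficient = -3/33
In lowest terms: -1/11


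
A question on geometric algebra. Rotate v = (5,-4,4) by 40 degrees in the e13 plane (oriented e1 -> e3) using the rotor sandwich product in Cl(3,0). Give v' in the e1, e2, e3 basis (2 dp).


Rotor R = cos(20deg) - sin(20deg)*e13
Rotation angle theta = 2 * 20 = 40 degrees in the e13 plane (e1 -> e3).
The component perpendicular to the plane (e2) is invariant: v'_2 = v2 = -4.00
cos(40deg) = 0.7660, sin(40deg) = 0.6428
v'_1 = v1*cos(theta) - v3*sin(theta) = 5*0.7660 - 4*0.6428 = 1.26
v'_3 = v1*sin(theta) + v3*cos(theta) = 5*0.6428 + 4*0.7660 = 6.28
v' = 1.26*e1 - 4.00*e2 + 6.28*e3


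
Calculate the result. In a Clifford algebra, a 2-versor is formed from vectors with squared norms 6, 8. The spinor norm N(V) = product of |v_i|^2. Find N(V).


Spinor norm N(V) = |v1|^2 * |v2|^2 * ... * |v2|^2
= 6 * 8
Running product: 6, 48
N(V) = 48


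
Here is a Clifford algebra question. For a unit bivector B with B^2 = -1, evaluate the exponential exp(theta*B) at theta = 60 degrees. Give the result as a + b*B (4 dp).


For a unit bivector B with B^2 = -1, the exponential series gives
e^(theta*B) = cos(theta) + sin(theta)*B (the GA analogue of Euler's formula).
theta = 60 degrees = 1.047198 rad
cos(60 deg) = 0.5000
sin(60 deg) = 0.8660
exp(theta*B) = 0.5000 + 0.8660*B


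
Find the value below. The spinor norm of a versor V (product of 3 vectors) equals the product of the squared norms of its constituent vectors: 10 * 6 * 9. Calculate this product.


Spinor norm N(V) = |v1|^2 * |v2|^2 * ... * |v3|^2
= 10 * 6 * 9
Running product: 10, 60, 540
N(V) = 540


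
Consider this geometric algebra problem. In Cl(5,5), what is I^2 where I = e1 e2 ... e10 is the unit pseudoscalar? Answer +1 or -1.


The pseudoscalar I = e1...e_n (product of all n generators) of Cl(p,q) satisfies I^2 = (-1)^(q + n(n-1)/2).
p = 5, q = 5, n = p + q = 10
n(n-1)/2 = 10 * 9 / 2 = 45
Exponent = q + n(n-1)/2 = 5 + 45 = 50
I^2 = (-1)^50 = +1


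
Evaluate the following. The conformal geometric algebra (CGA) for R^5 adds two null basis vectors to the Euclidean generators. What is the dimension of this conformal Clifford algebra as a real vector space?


The conformal model of R^5 uses Cl(6,1): the 5 Euclidean generators plus two extra orthogonal generators e+ (e+^2 = +1) and e- (e-^2 = -1), from which the null vectors e0, einf are built.
Number of generators m = 5 + 2 = 7.
dim Cl(p,q) = 2^m = 2^7 = 128


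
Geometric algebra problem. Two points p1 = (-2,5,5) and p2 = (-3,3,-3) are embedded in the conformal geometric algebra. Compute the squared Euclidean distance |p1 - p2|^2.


p1 - p2 = (1, 2, 8)
|p1 - p2|^2 = 1^2 + 2^2 + 8^2
= 1 + 4 + 64
= 69


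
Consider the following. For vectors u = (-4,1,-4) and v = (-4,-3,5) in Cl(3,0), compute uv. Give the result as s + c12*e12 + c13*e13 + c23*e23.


In Cl(3,0): e_i^2 = 1, e_ie_j = -e_je_i for i != j.
Scalar part = u . v = (-4)*(-4) + 1*(-3) + (-4)*5
= 16 + (-3) + (-20) = -7
e12 coeff = (-4)*(-3) - 1*(-4) = 12 - (-4) = 16
e13 coeff = (-4)*5 - (-4)*(-4) = -20 - 16 = -36
e23 coeff = 1*5 - (-4)*(-3) = 5 - 12 = -7
uv = -7 + 16*e12 - 36*e13 - 7*e23


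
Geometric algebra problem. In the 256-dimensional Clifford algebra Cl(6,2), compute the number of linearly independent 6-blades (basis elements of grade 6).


Number of grade-k basis blades in Cl(p,q) with n = p + q is C(n, k).
n = 6 + 2 = 8
C(8, 6) = 8! / (6! * 2!)
= 40320 / (720 * 2)
= 28


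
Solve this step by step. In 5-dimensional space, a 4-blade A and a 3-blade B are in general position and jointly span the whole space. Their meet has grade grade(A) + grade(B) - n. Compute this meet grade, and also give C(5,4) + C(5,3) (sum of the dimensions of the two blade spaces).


Meet grade = grade(A) + grade(B) - n
= 4 + 3 - 5 = 2
C(5,4) = 5
C(5,3) = 10
dim_A + dim_B = 5 + 10 = 15


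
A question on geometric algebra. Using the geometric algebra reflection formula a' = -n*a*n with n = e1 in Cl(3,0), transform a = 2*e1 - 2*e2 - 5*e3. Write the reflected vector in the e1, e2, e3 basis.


Reflection formula: a' = -n*a*n, with n = e1 (unit vector, n^2 = 1).
For reflection through hyperplane perp to e1:
The component along e1 flips sign, others stay.
a = (2, -2, -5)
a' = (-2, -2, -5)
a' = -2*e1 - 2*e2 - 5*e3


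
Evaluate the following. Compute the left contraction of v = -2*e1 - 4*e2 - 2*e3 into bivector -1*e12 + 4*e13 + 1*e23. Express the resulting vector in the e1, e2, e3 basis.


Left contraction v _| B = <vB>_1 (grade-1 part of the geometric product vB).
Using e1_|e12 = e2, e2_|e12 = -e1, e1_|e13 = e3, e3_|e13 = -e1, e2_|e23 = e3, e3_|e23 = -e2:
e1 coeff: -v2*b12 - v3*b13 = -(-4)*(-1) - (-2)*(4) = 4
e2 coeff: v1*b12 - v3*b23 = (-2)*(-1) - (-2)*(1) = 4
e3 coeff: v1*b13 + v2*b23 = (-2)*(4) + (-4)*(1) = -12
v _| B = 4*e1 + 4*e2 - 12*e3


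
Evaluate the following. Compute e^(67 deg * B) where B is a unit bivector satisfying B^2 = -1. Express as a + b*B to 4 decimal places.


For a unit bivector B with B^2 = -1, the exponential series gives
e^(theta*B) = cos(theta) + sin(theta)*B (the GA analogue of Euler's formula).
theta = 67 degrees = 1.169371 rad
cos(67 deg) = 0.3907
sin(67 deg) = 0.9205
exp(theta*B) = 0.3907 + 0.9205*B


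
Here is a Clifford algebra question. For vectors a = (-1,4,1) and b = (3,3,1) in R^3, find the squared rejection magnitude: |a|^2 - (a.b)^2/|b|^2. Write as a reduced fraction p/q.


|a|^2 = (-1)^2 + 4^2 + 1^2 = 18
|b|^2 = 3^2 + 3^2 + 1^2 = 19
a . b = (-1)*3 + 4*3 + 1*1 = 10
(a.b)^2 = 10^2 = 100
|rej|^2 = 18 - 100/19
= (342 - 100)/19
= 242/19
In lowest terms: 242/19


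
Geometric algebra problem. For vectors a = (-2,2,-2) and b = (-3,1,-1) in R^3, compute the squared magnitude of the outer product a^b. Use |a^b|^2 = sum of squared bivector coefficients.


a wedge b = (a1*b2 - a2*b1)*e12 + (a1*b3 - a3*b1)*e13 + (a2*b3 - a3*b2)*e23
e12 coeff: (-2)*1 - 2*(-3) = -2 - (-6) = 4
e13 coeff: (-2)*(-1) - (-2)*(-3) = 2 - 6 = -4
e23 coeff: 2*(-1) - (-2)*1 = -2 - (-2) = 0
|a wedge b|^2 = 4^2 + (-4)^2 + 0^2
= 16 + 16 + 0
= 32


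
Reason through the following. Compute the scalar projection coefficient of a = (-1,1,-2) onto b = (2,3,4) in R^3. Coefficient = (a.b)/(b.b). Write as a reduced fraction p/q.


Projection coefficient = (a . b) / (b . b)
a . b = (-1)*2 + 1*3 + (-2)*4
= -2 + 3 + (-8) = -7
b . b = 2^2 + 3^2 + 4^2
= 4 + 9 + 16 = 29
Coefficient = -7/29
In lowest terms: -7/29


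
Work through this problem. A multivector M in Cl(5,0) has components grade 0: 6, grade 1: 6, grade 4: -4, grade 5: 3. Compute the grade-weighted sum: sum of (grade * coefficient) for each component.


Grade-weighted sum = sum of grade_k * coefficient_k
0*6 = 0
1*6 = 6
4*(-4) = -16
5*3 = 15
Total = 0 + 6 + (-16) + 15 = 5


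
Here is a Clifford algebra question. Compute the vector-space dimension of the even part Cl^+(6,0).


Even subalgebra dimension = 2^(n-1)
n = 6 + 0 = 6
2^(6 - 1) = 2^5 = 32
Verification: sum of C(6,k) for even k = 1 + 15 + 15 + 1 = 32
Result = 32


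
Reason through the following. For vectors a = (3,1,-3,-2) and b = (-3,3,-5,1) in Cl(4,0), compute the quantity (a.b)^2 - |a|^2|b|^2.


a . b = 3*(-3) + 1*3 + (-3)*(-5) + (-2)*1
= -9 + 3 + 15 + (-2) = 7
|a|^2 = 3^2 + 1^2 + (-3)^2 + (-2)^2 = 23
|b|^2 = (-3)^2 + 3^2 + (-5)^2 + 1^2 = 44
(a.b)^2 = 7^2 = 49
|a|^2 * |b|^2 = 23 * 44 = 1012
Result = 49 - 1012 = -963


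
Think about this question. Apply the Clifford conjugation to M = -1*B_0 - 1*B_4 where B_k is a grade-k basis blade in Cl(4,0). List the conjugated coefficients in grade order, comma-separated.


Clifford conjugate sign for grade k: (-1)^(k(k+1)/2)
Grade 0: (-1)^(0*1/2) = (-1)^0 = 1, coeff -1 -> -1
Grade 4: (-1)^(4*5/2) = (-1)^10 = 1, coeff -1 -> -1
Conjugated coefficients: -1, -1


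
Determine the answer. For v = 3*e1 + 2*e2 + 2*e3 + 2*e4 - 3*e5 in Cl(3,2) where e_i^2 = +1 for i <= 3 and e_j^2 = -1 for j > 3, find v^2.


v^2 = sum of c_i^2 * e_i^2
Positive signature terms (e_i^2 = +1): 3^2 + 2^2 + 2^2 = 17
Negative signature terms (e_j^2 = -1): 2^2 + (-3)^2 = 13
v^2 = 17 - 13 = 4


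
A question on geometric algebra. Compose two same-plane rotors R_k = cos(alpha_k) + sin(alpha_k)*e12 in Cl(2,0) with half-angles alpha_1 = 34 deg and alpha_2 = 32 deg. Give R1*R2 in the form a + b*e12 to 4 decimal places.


Same-plane rotors commute and their half-angles add:
R1*R2 = cos(a1 + a2) + sin(a1 + a2)*e12.
a1 + a2 = 34 + 32 = 66 deg
cos(66 deg) = 0.4067
sin(66 deg) = 0.9135
R1*R2 = 0.4067 + 0.9135*e12


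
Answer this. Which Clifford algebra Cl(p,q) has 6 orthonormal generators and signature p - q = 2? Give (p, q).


We need p + q = 6 and p - q = 2.
Adding: 2p = 6 + 2 = 8, so p = 4.
Then q = 6 - 4 = 2.
(p, q) = (4, 2)


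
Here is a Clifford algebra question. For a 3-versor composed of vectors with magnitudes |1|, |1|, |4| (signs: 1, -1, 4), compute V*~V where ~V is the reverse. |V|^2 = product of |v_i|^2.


Each vector v_i has |v_i|^2 = s_i^2
Squared scales: 1^2 = 1, (-1)^2 = 1, 4^2 = 16
|V|^2 = 1 * 1 * 16
= 16


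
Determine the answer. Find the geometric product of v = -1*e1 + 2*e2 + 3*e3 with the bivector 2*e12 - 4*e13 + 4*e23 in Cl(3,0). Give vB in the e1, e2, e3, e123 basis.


vB has grade-1 (vector) and grade-3 (trivector) parts: vB = (v _| B) + (v ^ B).
Vector part <vB>_1:
  e1: -v2*b12 - v3*b13 = -(2)*(2) - (3)*(-4) = 8
  e2: v1*b12 - v3*b23 = (-1)*(2) - (3)*(4) = -14
  e3: v1*b13 + v2*b23 = (-1)*(-4) + (2)*(4) = 12
Trivector part <vB>_3:
  e123: v1*b23 - v2*b13 + v3*b12 = (-1)*(4) - (2)*(-4) + (3)*(2) = 10
vB = 8*e1 - 14*e2 + 12*e3 + 10*e123


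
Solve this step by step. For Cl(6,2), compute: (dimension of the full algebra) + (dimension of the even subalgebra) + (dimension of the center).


n = 6 + 2 = 8
Total dim = 2^8 = 256
Even subalgebra dim = 2^7 = 128
n is even, so center dim = 1
Sum = 256 + 128 + 1 = 385


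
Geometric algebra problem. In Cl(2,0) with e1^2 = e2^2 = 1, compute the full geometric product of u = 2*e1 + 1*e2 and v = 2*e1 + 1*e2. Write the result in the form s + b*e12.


Expand: (2*e1 + 1*e2)(2*e1 + 1*e2)
= 2*2*e1e1 + 2*1*e1e2 + 1*2*e2e1 + 1*1*e2e2
Using e1^2 = e2^2 = 1, e2e1 = -e1e2:
Scalar part s = 2*2 + 1*1 = 4 + 1 = 5
Bivector part b = 2*1 - 1*2 = 2 - 2 = 0
uv = 5 + 0*e12


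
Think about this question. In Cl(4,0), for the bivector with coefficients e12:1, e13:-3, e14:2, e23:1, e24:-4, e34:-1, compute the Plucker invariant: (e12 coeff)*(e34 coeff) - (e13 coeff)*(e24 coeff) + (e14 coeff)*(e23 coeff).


Plucker relation: af - be + cd
a*f = 1*(-1) = -1
b*e = (-3)*(-4) = 12
c*d = 2*1 = 2
af - be + cd = -1 - 12 + 2
= -11


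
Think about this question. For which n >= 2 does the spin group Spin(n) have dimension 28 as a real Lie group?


dim Spin(n) = dim so(n) = n(n-1)/2.
Solve n(n-1)/2 = 28, i.e. n^2 - n - 56 = 0.
Discriminant = 1 + 8*28 = 225
n = (1 + sqrt(225))/2 = (1 + 15)/2 = 8


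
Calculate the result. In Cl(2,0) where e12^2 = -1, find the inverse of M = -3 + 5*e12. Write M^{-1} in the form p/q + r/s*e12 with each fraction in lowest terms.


M = -3 + 5*e12, where e12^2 = -1.
Since M commutes with its reverse ~M = a - b*e12, M * ~M = a^2 - b^2*e12^2 = a^2 + b^2.
So M^{-1} = ~M / (a^2 + b^2) = (a - b*e12)/(a^2 + b^2).
a^2 + b^2 = 9 + 25 = 34
Scalar part = -3/34 = -3/34
Bivector coeff = -5/34 = -5/34
M^{-1} = -3/34 - 5/34*e12


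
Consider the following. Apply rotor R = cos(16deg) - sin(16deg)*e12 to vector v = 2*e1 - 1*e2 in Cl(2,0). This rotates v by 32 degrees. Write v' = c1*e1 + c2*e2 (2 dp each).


Rotor R = cos(16deg) - sin(16deg)*e12
Rotation angle theta = 2 * 16 = 32 degrees
v' = R*v*~R rotates v by theta.
cos(32deg) = 0.8480, sin(32deg) = 0.5299
v'_1 = 2*cos(32deg) - (-1)*sin(32deg)
= 2*0.8480 - (-1)*0.5299
= 2.23
v'_2 = 2*sin(32deg) + (-1)*cos(32deg)
= 2*0.5299 + (-1)*0.8480
= 0.21
v' = 2.23*e1 + 0.21*e2


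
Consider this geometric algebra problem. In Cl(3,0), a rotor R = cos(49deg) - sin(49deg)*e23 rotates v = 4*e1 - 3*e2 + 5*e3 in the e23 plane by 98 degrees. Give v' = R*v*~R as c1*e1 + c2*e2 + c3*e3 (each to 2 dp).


Rotor R = cos(49deg) - sin(49deg)*e23
Rotation angle theta = 2 * 49 = 98 degrees in the e23 plane (e2 -> e3).
The component perpendicular to the plane (e1) is invariant: v'_1 = v1 = 4.00
cos(98deg) = -0.1392, sin(98deg) = 0.9903
v'_2 = v2*cos(theta) - v3*sin(theta) = -3*(-0.1392) - 5*0.9903 = -4.53
v'_3 = v2*sin(theta) + v3*cos(theta) = -3*0.9903 + 5*(-0.1392) = -3.67
v' = 4.00*e1 - 4.53*e2 - 3.67*e3


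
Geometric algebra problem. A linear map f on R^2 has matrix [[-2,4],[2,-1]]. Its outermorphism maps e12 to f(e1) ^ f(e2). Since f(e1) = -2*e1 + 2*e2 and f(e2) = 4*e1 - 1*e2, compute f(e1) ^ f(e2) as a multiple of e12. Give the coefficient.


The outermorphism of a linear map f sends e1^e2 to f(e1)^f(e2).
f(e1) = -2*e1 + 2*e2
f(e2) = 4*e1 - 1*e2
f(e1) ^ f(e2) = (-2*e1 + 2*e2) ^ (4*e1 - 1*e2)
= (-2)*(-1)*e12 + 2*4*e21
= (2 - 8)*e12
= -6*e12
Coefficient = -6


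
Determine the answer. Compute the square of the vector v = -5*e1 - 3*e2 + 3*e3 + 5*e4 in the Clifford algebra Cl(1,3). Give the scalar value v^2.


v^2 = sum of c_i^2 * e_i^2
Positive signature terms (e_i^2 = +1): (-5)^2 = 25
Negative signature terms (e_j^2 = -1): (-3)^2 + 3^2 + 5^2 = 43
v^2 = 25 - 43 = -18


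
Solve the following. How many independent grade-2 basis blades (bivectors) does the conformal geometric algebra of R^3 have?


The conformal model of R^3 uses Cl(4,1) with m = 3 + 2 = 5 generators.
Number of grade-2 blades = C(m, 2) = C(5, 2)
= 5*4/2 = 10


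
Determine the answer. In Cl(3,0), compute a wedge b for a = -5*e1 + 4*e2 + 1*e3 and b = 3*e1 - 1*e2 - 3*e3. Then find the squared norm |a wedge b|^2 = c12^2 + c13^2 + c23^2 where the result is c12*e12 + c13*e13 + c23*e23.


a wedge b = (a1*b2 - a2*b1)*e12 + (a1*b3 - a3*b1)*e13 + (a2*b3 - a3*b2)*e23
e12 coeff: (-5)*(-1) - 4*3 = 5 - 12 = -7
e13 coeff: (-5)*(-3) - 1*3 = 15 - 3 = 12
e23 coeff: 4*(-3) - 1*(-1) = -12 - (-1) = -11
|a wedge b|^2 = (-7)^2 + 12^2 + (-11)^2
= 49 + 144 + 121
= 314


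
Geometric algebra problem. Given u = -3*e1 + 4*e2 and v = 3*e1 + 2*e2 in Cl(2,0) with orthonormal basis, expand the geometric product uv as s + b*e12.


Expand: (-3*e1 + 4*e2)(3*e1 + 2*e2)
= (-3)*3*e1e1 + (-3)*2*e1e2 + 4*3*e2e1 + 4*2*e2e2
Using e1^2 = e2^2 = 1, e2e1 = -e1e2:
Scalar part s = (-3)*3 + 4*2 = -9 + 8 = -1
Bivector part b = (-3)*2 - 4*3 = -6 - 12 = -18
uv = -1 - 18*e12


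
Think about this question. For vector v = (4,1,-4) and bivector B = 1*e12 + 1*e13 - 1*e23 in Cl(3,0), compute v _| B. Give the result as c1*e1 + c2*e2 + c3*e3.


Left contraction v _| B = <vB>_1 (grade-1 part of the geometric product vB).
Using e1_|e12 = e2, e2_|e12 = -e1, e1_|e13 = e3, e3_|e13 = -e1, e2_|e23 = e3, e3_|e23 = -e2:
e1 coeff: -v2*b12 - v3*b13 = -(1)*(1) - (-4)*(1) = 3
e2 coeff: v1*b12 - v3*b23 = (4)*(1) - (-4)*(-1) = 0
e3 coeff: v1*b13 + v2*b23 = (4)*(1) + (1)*(-1) = 3
v _| B = 3*e1 + 0*e2 + 3*e3


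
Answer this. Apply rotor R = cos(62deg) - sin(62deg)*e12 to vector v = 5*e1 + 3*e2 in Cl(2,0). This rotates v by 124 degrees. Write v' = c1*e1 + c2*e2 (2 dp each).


Rotor R = cos(62deg) - sin(62deg)*e12
Rotation angle theta = 2 * 62 = 124 degrees
v' = R*v*~R rotates v by theta.
cos(124deg) = -0.5592, sin(124deg) = 0.8290
v'_1 = 5*cos(124deg) - 3*sin(124deg)
= 5*(-0.5592) - 3*0.8290
= -5.28
v'_2 = 5*sin(124deg) + 3*cos(124deg)
= 5*0.8290 + 3*(-0.5592)
= 2.47
v' = -5.28*e1 + 2.47*e2


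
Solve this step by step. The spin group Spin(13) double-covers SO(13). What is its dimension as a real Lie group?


Spin(n) double-covers SO(n); both have Lie algebra so(n) of dimension n(n-1)/2.
n = 13
n(n-1) = 13 * 12 = 156
dim Spin(13) = 156/2 = 78


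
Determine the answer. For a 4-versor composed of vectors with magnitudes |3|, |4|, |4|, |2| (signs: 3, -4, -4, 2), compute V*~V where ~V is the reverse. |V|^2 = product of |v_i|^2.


Each vector v_i has |v_i|^2 = s_i^2
Squared scales: 3^2 = 9, (-4)^2 = 16, (-4)^2 = 16, 2^2 = 4
|V|^2 = 9 * 16 * 16 * 4
= 9216


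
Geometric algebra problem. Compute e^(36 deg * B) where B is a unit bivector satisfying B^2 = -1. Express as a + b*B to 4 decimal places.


For a unit bivector B with B^2 = -1, the exponential series gives
e^(theta*B) = cos(theta) + sin(theta)*B (the GA analogue of Euler's formula).
theta = 36 degrees = 0.628319 rad
cos(36 deg) = 0.8090
sin(36 deg) = 0.5878
exp(theta*B) = 0.8090 + 0.5878*B


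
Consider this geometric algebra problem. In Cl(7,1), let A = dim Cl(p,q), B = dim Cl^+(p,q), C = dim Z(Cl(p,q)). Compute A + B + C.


n = 7 + 1 = 8
Total dim = 2^8 = 256
Even subalgebra dim = 2^7 = 128
n is even, so center dim = 1
Sum = 256 + 128 + 1 = 385


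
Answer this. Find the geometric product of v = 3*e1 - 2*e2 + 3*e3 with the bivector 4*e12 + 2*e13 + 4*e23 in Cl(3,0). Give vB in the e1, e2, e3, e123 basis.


vB has grade-1 (vector) and grade-3 (trivector) parts: vB = (v _| B) + (v ^ B).
Vector part <vB>_1:
  e1: -v2*b12 - v3*b13 = -(-2)*(4) - (3)*(2) = 2
  e2: v1*b12 - v3*b23 = (3)*(4) - (3)*(4) = 0
  e3: v1*b13 + v2*b23 = (3)*(2) + (-2)*(4) = -2
Trivector part <vB>_3:
  e123: v1*b23 - v2*b13 + v3*b12 = (3)*(4) - (-2)*(2) + (3)*(4) = 28
vB = 2*e1 + 0*e2 - 2*e3 + 28*e123


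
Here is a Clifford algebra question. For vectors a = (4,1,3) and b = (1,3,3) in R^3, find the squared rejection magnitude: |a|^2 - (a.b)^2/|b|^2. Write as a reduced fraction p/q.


|a|^2 = 4^2 + 1^2 + 3^2 = 26
|b|^2 = 1^2 + 3^2 + 3^2 = 19
a . b = 4*1 + 1*3 + 3*3 = 16
(a.b)^2 = 16^2 = 256
|rej|^2 = 26 - 256/19
= (494 - 256)/19
= 238/19
In lowest terms: 238/19


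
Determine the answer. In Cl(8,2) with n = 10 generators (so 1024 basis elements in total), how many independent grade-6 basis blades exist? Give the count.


Number of grade-k basis blades in Cl(p,q) with n = p + q is C(n, k).
n = 8 + 2 = 10
C(10, 6) = 10! / (6! * 4!)
= 3628800 / (720 * 24)
= 210


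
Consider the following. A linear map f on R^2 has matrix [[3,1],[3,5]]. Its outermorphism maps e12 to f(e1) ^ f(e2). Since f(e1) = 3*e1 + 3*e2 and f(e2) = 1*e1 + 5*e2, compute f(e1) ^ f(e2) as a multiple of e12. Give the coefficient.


The outermorphism of a linear map f sends e1^e2 to f(e1)^f(e2).
f(e1) = 3*e1 + 3*e2
f(e2) = 1*e1 + 5*e2
f(e1) ^ f(e2) = (3*e1 + 3*e2) ^ (1*e1 + 5*e2)
= 3*5*e12 + 3*1*e21
= (15 - 3)*e12
= 12*e12
Coefficient = 12


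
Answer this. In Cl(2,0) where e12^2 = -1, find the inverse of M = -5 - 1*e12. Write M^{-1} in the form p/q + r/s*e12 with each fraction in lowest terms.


M = -5 - 1*e12, where e12^2 = -1.
Since M commutes with its reverse ~M = a - b*e12, M * ~M = a^2 - b^2*e12^2 = a^2 + b^2.
So M^{-1} = ~M / (a^2 + b^2) = (a - b*e12)/(a^2 + b^2).
a^2 + b^2 = 25 + 1 = 26
Scalar part = -5/26 = -5/26
Bivector coeff = 1/26 = 1/26
M^{-1} = -5/26 + 1/26*e12


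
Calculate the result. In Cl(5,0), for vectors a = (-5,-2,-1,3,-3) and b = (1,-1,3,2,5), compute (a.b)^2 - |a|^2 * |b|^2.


a . b = (-5)*1 + (-2)*(-1) + (-1)*3 + 3*2 + (-3)*5
= -5 + 2 + (-3) + 6 + (-15) = -15
|a|^2 = (-5)^2 + (-2)^2 + (-1)^2 + 3^2 + (-3)^2 = 48
|b|^2 = 1^2 + (-1)^2 + 3^2 + 2^2 + 5^2 = 40
(a.b)^2 = (-15)^2 = 225
|a|^2 * |b|^2 = 48 * 40 = 1920
Result = 225 - 1920 = -1695
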